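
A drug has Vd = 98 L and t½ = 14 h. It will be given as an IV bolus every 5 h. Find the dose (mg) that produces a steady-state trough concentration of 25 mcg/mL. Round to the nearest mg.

τ/t½ = 5/14 ≈ 0.35714, so f = (1/2)^(5/14) ≈ 0.780709.
Cmin,ss = (D/Vd)·f/(1−f), so D = Cmin,ss·Vd·(1−f)/f.
D = 25 × 98 × (1−f)/f ≈ 25 × 98 × 0.28089 ≈ 688.18 mg.

688 mg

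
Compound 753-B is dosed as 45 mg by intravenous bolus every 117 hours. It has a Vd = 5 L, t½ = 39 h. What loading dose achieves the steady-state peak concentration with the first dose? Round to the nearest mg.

f = (1/2)^(117/39) ≈ 0.125000; accumulation ratio R = 1/(1−f) ≈ 1.14286.
Loading dose to hit Cmax,ss on first dose: D_load = D_maint·R ≈ 45 × 1.14286 ≈ 51.43 mg.

51 mg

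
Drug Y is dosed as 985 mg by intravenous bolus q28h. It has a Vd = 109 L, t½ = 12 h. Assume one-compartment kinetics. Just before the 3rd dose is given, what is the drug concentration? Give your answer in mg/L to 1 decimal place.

f = (1/2)^(τ/t½) = (1/2)^(28/12) ≈ 0.1984.
C₀ = D/Vd = 985/109 ≈ 9.037 mg/L.
Before the 3rd dose, 2 doses have been given. Superposition: Cmin = C₀·(f + f²).
≈ 9.037 × (0.1984 + 0.0394) ≈ 9.037 × 0.2378 ≈ 2.149 mg/L.

2.1 mg/L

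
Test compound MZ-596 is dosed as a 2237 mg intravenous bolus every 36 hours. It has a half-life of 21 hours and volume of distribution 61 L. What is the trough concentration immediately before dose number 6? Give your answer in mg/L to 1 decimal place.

f = (1/2)^(τ/t½) = (1/2)^(36/21) ≈ 0.3048.
C₀ = D/Vd = 2237/61 ≈ 36.672 mg/L.
Before the 6th dose, 5 doses have been given. Superposition: Cmin = C₀·(f + f² + … + f^5).
≈ 36.672 × (0.3048 + 0.0929 + 0.0283 + 0.0086 + 0.0026) ≈ 36.672 × 0.4372 ≈ 16.033 mg/L.

16.0 mg/L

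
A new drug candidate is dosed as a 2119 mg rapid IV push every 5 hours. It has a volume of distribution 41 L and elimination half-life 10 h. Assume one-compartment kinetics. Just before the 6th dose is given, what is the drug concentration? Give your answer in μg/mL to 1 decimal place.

102.7 μg/mL

f = (1/2)^(τ/t½) = (1/2)^(5/10) ≈ 0.7071.
C₀ = D/Vd = 2119/41 ≈ 51.683 μg/mL.
Before the 6th dose, 5 doses have been given. Superposition: Cmin = C₀·(f + f² + … + f^5).
≈ 51.683 × (0.7071 + 0.5000 + 0.3535 + 0.2500 + 0.1768) ≈ 51.683 × 1.9874 ≈ 102.715 μg/mL.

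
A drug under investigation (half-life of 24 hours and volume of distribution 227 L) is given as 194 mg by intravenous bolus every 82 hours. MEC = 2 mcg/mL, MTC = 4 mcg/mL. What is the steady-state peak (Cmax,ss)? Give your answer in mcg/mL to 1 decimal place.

0.9 mcg/mL

k = ln2/t½ = ln2/24 ≈ 0.028881 h⁻¹; fraction remaining f = e^(−kτ) = e^(−0.028881×82) ≈ 0.0936.
Accumulation ratio R = 1/(1 − f) ≈ 1/0.9064 ≈ 1.1033.
Single-dose peak C₀ = D/Vd = 194/227 ≈ 0.855 mcg/mL.
Steady-state peak Cmax,ss = C₀·R ≈ 0.855 × 1.1033 ≈ 0.943 mcg/mL.
Peak 0.9 mcg/mL vs MTC 4 mcg/mL: below toxic threshold.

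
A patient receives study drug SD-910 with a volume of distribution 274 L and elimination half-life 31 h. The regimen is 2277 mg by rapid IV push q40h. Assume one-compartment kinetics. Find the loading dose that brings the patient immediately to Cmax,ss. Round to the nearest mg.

3852 mg

f = (1/2)^(40/31) ≈ 0.408860; accumulation ratio R = 1/(1−f) ≈ 1.69165.
Loading dose to hit Cmax,ss on first dose: D_load = D_maint·R ≈ 2277 × 1.69165 ≈ 3851.89 mg.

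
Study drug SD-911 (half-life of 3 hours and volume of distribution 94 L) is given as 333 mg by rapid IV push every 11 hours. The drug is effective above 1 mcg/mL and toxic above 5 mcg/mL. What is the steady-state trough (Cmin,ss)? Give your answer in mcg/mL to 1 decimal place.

Over one 11-h interval, 11/3 ≈ 3.6667 half-lives elapse, leaving f ≈ 0.0787 of each dose.
Single-dose peak C₀ = D/Vd = 333/94 ≈ 3.543 mcg/mL.
Steady-state trough Cmin,ss = C₀·f/(1−f) ≈ 3.543 × 0.0787/0.9213 ≈ 0.303 mcg/mL.
Trough 0.3 mcg/mL vs MEC 1 mcg/mL: subtherapeutic.

0.3 mcg/mL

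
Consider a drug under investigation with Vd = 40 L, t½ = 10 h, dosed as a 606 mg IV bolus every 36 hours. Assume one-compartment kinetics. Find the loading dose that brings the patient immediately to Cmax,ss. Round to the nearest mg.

660 mg

f = (1/2)^(36/10) ≈ 0.082469; accumulation ratio R = 1/(1−f) ≈ 1.08988.
Loading dose to hit Cmax,ss on first dose: D_load = D_maint·R ≈ 606 × 1.08988 ≈ 660.47 mg.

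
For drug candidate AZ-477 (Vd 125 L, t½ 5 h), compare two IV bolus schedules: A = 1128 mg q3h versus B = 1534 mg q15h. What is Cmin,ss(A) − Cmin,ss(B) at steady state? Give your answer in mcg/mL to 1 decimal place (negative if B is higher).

15.7 mcg/mL

Regimen A: f = (1/2)^(3/5) ≈ 0.6598; Cmin,ss = (1128/125)·f/(1−f) ≈ 17.502 mcg/mL.
Regimen B: f = (1/2)^(15/5) ≈ 0.1250; Cmin,ss = (1534/125)·f/(1−f) ≈ 1.753 mcg/mL.
Difference ≈ 17.502 − 1.753 ≈ 15.749 mcg/mL.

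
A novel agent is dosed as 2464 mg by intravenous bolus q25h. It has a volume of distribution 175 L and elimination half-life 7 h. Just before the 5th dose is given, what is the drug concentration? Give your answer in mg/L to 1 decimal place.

1.3 mg/L

f = (1/2)^(τ/t½) = (1/2)^(25/7) ≈ 0.0841.
C₀ = D/Vd = 2464/175 ≈ 14.080 mg/L.
Before the 5th dose, 4 doses have been given. Superposition: Cmin = C₀·(f + f² + … + f^4).
≈ 14.080 × (0.0841 + 0.0071 + 0.0006 + 0.0001) ≈ 14.080 × 0.0919 ≈ 1.294 mg/L.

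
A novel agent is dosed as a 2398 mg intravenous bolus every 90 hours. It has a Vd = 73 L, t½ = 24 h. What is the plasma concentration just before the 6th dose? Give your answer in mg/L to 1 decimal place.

2.6 mg/L

f = (1/2)^(τ/t½) = (1/2)^(90/24) ≈ 0.0743.
C₀ = D/Vd = 2398/73 ≈ 32.849 mg/L.
Before the 6th dose, 5 doses have been given. Superposition: Cmin = C₀·(f + f² + … + f^5).
≈ 32.849 × (0.0743 + 0.0055 + 0.0004 + 0.0000 + 0.0000) ≈ 32.849 × 0.0802 ≈ 2.634 mg/L.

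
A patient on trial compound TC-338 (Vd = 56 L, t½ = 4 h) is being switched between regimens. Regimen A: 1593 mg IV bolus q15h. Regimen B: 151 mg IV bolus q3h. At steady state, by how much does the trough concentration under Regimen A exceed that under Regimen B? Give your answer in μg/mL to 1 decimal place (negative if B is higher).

Regimen A: f = (1/2)^(15/4) ≈ 0.0743; Cmin,ss = (1593/56)·f/(1−f) ≈ 2.283 μg/mL.
Regimen B: f = (1/2)^(3/4) ≈ 0.5946; Cmin,ss = (151/56)·f/(1−f) ≈ 3.955 μg/mL.
Difference ≈ 2.283 − 3.955 ≈ -1.672 μg/mL.

-1.7 μg/mL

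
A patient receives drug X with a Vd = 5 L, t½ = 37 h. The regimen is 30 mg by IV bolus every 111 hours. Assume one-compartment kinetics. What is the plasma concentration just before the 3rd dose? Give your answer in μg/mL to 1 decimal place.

f = (1/2)^(τ/t½) = (1/2)^(111/37) ≈ 0.1250.
C₀ = D/Vd = 30/5 ≈ 6.000 μg/mL.
Before the 3rd dose, 2 doses have been given. Superposition: Cmin = C₀·(f + f²).
≈ 6.000 × (0.1250 + 0.0156) ≈ 6.000 × 0.1406 ≈ 0.844 μg/mL.

0.8 μg/mL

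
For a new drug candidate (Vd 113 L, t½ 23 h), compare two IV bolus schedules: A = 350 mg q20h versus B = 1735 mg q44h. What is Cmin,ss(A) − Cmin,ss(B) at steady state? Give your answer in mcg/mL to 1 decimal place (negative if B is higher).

-1.8 mcg/mL

Regimen A: f = (1/2)^(20/23) ≈ 0.5473; Cmin,ss = (350/113)·f/(1−f) ≈ 3.745 mcg/mL.
Regimen B: f = (1/2)^(44/23) ≈ 0.2655; Cmin,ss = (1735/113)·f/(1−f) ≈ 5.550 mcg/mL.
Difference ≈ 3.745 − 5.550 ≈ -1.805 mcg/mL.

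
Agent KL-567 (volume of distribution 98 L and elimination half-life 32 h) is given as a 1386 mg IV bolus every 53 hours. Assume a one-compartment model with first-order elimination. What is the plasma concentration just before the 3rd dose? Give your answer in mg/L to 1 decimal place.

5.9 mg/L

f = (1/2)^(τ/t½) = (1/2)^(53/32) ≈ 0.3173.
C₀ = D/Vd = 1386/98 ≈ 14.143 mg/L.
Before the 3rd dose, 2 doses have been given. Superposition: Cmin = C₀·(f + f²).
≈ 14.143 × (0.3173 + 0.1007) ≈ 14.143 × 0.4180 ≈ 5.912 mg/L.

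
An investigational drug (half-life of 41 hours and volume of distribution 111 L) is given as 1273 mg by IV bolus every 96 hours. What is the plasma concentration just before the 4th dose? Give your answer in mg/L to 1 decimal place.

2.8 mg/L

f = (1/2)^(τ/t½) = (1/2)^(96/41) ≈ 0.1973.
C₀ = D/Vd = 1273/111 ≈ 11.468 mg/L.
Before the 4th dose, 3 doses have been given. Superposition: Cmin = C₀·(f + f² + … + f^3).
≈ 11.468 × (0.1973 + 0.0389 + 0.0077) ≈ 11.468 × 0.2439 ≈ 2.797 mg/L.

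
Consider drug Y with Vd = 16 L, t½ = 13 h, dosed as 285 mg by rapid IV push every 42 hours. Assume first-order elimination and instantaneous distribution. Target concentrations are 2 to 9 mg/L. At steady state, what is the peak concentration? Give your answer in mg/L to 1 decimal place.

k = ln2/t½ = ln2/13 ≈ 0.053319 h⁻¹; fraction remaining f = e^(−kτ) = e^(−0.053319×42) ≈ 0.1065.
At steady state, accumulation factor R = 1/(1 − e^(−kτ)) ≈ 1.1192.
Single-dose peak C₀ = D/Vd = 285/16 ≈ 17.812 mg/L.
Steady-state peak Cmax,ss = C₀·R ≈ 17.812 × 1.1192 ≈ 19.935 mg/L.
Peak 19.9 mg/L vs MTC 9 mg/L: exceeds toxic threshold.

19.9 mg/L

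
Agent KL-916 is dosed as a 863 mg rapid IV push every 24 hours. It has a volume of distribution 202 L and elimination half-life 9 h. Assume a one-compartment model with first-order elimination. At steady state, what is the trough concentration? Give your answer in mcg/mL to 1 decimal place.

0.8 mcg/mL

Over one 24-h interval, 24/9 ≈ 2.6667 half-lives elapse, leaving f ≈ 0.1575 of each dose.
Accumulation ratio R = 1/(1 − f) ≈ 1/0.8425 ≈ 1.1869.
Single-dose peak C₀ = D/Vd = 863/202 ≈ 4.272 mcg/mL.
Steady-state peak Cmax,ss = C₀·R ≈ 4.272 × 1.1869 ≈ 5.070 mcg/mL.
Steady-state trough Cmin,ss = Cmax,ss·f ≈ 5.070 × 0.1575 ≈ 0.799 mcg/mL.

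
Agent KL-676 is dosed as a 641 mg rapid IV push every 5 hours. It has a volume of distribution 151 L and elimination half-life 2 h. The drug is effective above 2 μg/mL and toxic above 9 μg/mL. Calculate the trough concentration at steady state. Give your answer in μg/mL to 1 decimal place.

Over one 5-h interval, 5/2 ≈ 2.5 half-lives elapse, leaving f ≈ 0.1768 of each dose.
Each bolus raises the concentration by D/Vd = 641/151 ≈ 4.245 μg/mL.
Steady-state trough Cmin,ss = C₀·f/(1−f) ≈ 4.245 × 0.1768/0.8232 ≈ 0.912 μg/mL.
Trough 0.9 μg/mL vs MEC 2 μg/mL: subtherapeutic.

0.9 μg/mL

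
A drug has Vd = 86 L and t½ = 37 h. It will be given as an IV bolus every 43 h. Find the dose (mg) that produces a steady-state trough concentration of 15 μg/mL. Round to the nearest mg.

τ/t½ = 43/37 ≈ 1.1622, so f = (1/2)^(43/37) ≈ 0.446842.
Cmin,ss = (D/Vd)·f/(1−f), so D = Cmin,ss·Vd·(1−f)/f.
D = 15 × 86 × (1−f)/f ≈ 15 × 86 × 1.23793 ≈ 1596.93 mg.

1597 mg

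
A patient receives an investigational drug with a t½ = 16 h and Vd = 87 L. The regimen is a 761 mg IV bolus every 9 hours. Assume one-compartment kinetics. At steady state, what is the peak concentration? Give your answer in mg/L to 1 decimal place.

τ/t½ = 9/16 ≈ 0.5625, so fraction remaining f = (1/2)^(9/16) ≈ 0.6771.
Accumulation ratio R = 1/(1 − f) ≈ 1/0.3229 ≈ 3.0969.
Single-dose peak C₀ = D/Vd = 761/87 ≈ 8.747 mg/L.
Steady-state peak Cmax,ss = C₀·R ≈ 8.747 × 3.0969 ≈ 27.089 mg/L.

27.1 mg/L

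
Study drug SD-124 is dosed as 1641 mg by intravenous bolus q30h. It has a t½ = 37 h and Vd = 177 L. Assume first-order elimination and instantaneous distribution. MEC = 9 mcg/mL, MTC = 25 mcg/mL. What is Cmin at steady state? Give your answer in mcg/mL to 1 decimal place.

12.3 mcg/mL

k = ln2/t½ = ln2/37 ≈ 0.018734 h⁻¹; fraction remaining f = e^(−kτ) = e^(−0.018734×30) ≈ 0.5701.
At steady state, accumulation factor R = 1/(1 − e^(−kτ)) ≈ 2.3261.
Each bolus raises the concentration by D/Vd = 1641/177 ≈ 9.271 mcg/mL.
Steady-state peak Cmax,ss = C₀·R ≈ 9.271 × 2.3261 ≈ 21.565 mcg/mL.
One interval later, Cmin,ss = Cmax,ss·e^(−kτ) ≈ 21.565 × 0.5701 ≈ 12.294 mcg/mL.
Trough 12.3 mcg/mL vs MEC 9 mcg/mL: adequate.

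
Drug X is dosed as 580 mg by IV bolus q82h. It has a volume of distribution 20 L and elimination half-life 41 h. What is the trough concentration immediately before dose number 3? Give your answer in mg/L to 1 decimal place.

9.1 mg/L

f = (1/2)^(τ/t½) = (1/2)^(82/41) ≈ 0.2500.
C₀ = D/Vd = 580/20 ≈ 29.000 mg/L.
Before the 3rd dose, 2 doses have been given. Superposition: Cmin = C₀·(f + f²).
≈ 29.000 × (0.2500 + 0.0625) ≈ 29.000 × 0.3125 ≈ 9.062 mg/L.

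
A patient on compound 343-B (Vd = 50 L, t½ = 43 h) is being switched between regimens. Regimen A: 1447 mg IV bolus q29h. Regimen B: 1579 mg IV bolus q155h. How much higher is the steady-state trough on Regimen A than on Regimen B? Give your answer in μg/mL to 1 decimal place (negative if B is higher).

Regimen A: f = (1/2)^(29/43) ≈ 0.6266; Cmin,ss = (1447/50)·f/(1−f) ≈ 48.564 μg/mL.
Regimen B: f = (1/2)^(155/43) ≈ 0.0822; Cmin,ss = (1579/50)·f/(1−f) ≈ 2.828 μg/mL.
Difference ≈ 48.564 − 2.828 ≈ 45.736 μg/mL.

45.7 μg/mL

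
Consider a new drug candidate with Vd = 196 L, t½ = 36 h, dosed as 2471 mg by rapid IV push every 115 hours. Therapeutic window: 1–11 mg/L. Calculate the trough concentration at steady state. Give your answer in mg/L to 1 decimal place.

τ/t½ = 115/36 ≈ 3.1944, so fraction remaining f = (1/2)^(115/36) ≈ 0.1092.
Each bolus raises the concentration by D/Vd = 2471/196 ≈ 12.607 mg/L.
Steady-state trough Cmin,ss = C₀·f/(1−f) ≈ 12.607 × 0.1092/0.8908 ≈ 1.545 mg/L.
Trough 1.5 mg/L vs MEC 1 mg/L: adequate.

1.5 mg/L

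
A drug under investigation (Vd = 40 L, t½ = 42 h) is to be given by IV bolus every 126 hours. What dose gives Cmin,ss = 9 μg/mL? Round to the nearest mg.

τ/t½ = 126/42 ≈ 3, so f = (1/2)^(126/42) ≈ 0.125000.
Cmin,ss = (D/Vd)·f/(1−f), so D = Cmin,ss·Vd·(1−f)/f.
D = 9 × 40 × (1−f)/f ≈ 9 × 40 × 7.00000 ≈ 2520.00 mg.

2520 mg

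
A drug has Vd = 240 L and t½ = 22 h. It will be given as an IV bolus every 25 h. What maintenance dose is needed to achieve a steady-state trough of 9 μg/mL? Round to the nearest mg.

2588 mg

τ/t½ = 25/22 ≈ 1.1364, so f = (1/2)^(25/22) ≈ 0.454905.
Cmin,ss = (D/Vd)·f/(1−f), so D = Cmin,ss·Vd·(1−f)/f.
D = 9 × 240 × (1−f)/f ≈ 9 × 240 × 1.19826 ≈ 2588.24 mg.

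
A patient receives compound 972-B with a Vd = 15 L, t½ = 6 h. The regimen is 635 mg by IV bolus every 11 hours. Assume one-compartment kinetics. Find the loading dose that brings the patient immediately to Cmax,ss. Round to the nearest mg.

883 mg

f = (1/2)^(11/6) ≈ 0.280616; accumulation ratio R = 1/(1−f) ≈ 1.39008.
Loading dose to hit Cmax,ss on first dose: D_load = D_maint·R ≈ 635 × 1.39008 ≈ 882.70 mg.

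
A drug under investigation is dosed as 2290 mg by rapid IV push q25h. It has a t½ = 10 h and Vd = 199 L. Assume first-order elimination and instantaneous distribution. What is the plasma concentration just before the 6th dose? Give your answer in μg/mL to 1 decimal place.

f = (1/2)^(τ/t½) = (1/2)^(25/10) ≈ 0.1768.
C₀ = D/Vd = 2290/199 ≈ 11.508 μg/mL.
Before the 6th dose, 5 doses have been given. Superposition: Cmin = C₀·(f + f² + … + f^5).
≈ 11.508 × (0.1768 + 0.0313 + 0.0055 + 0.0010 + 0.0002) ≈ 11.508 × 0.2148 ≈ 2.472 μg/mL.

2.5 μg/mL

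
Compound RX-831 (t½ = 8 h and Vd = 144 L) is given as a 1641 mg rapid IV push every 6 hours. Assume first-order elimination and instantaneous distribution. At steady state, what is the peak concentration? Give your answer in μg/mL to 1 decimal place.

k = ln2/t½ = ln2/8 ≈ 0.086643 h⁻¹; fraction remaining f = e^(−kτ) = e^(−0.086643×6) ≈ 0.5946.
Accumulation ratio R = 1/(1 − f) ≈ 1/0.4054 ≈ 2.4667.
Each bolus raises the concentration by D/Vd = 1641/144 ≈ 11.396 μg/mL.
Cmax,ss = C₀/(1 − f) ≈ 11.396/0.4054 ≈ 28.111 μg/mL.

28.1 μg/mL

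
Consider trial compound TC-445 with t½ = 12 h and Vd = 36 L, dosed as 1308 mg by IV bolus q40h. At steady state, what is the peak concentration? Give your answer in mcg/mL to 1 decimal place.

k = ln2/t½ = ln2/12 ≈ 0.057762 h⁻¹; fraction remaining f = e^(−kτ) = e^(−0.057762×40) ≈ 0.0992.
At steady state, accumulation factor R = 1/(1 − e^(−kτ)) ≈ 1.1101.
Each bolus raises the concentration by D/Vd = 1308/36 ≈ 36.333 mcg/mL.
Cmax,ss = C₀/(1 − f) ≈ 36.333/0.9008 ≈ 40.334 mcg/mL.

40.3 mcg/mL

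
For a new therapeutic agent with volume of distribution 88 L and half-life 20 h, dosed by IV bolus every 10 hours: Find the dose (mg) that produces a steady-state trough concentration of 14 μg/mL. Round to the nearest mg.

τ/t½ = 10/20 ≈ 0.5, so f = (1/2)^(10/20) ≈ 0.707107.
Cmin,ss = (D/Vd)·f/(1−f), so D = Cmin,ss·Vd·(1−f)/f.
D = 14 × 88 × (1−f)/f ≈ 14 × 88 × 0.41421 ≈ 510.31 mg.

510 mg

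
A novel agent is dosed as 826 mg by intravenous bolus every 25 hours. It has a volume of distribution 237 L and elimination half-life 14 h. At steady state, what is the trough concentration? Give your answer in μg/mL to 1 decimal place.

1.4 μg/mL

Over one 25-h interval, 25/14 ≈ 1.7857 half-lives elapse, leaving f ≈ 0.2900 of each dose.
Accumulation ratio R = 1/(1 − f) ≈ 1/0.7100 ≈ 1.4085.
Each bolus raises the concentration by D/Vd = 826/237 ≈ 3.485 μg/mL.
Cmax,ss = C₀/(1 − f) ≈ 3.485/0.7100 ≈ 4.908 μg/mL.
One interval later, Cmin,ss = Cmax,ss·e^(−kτ) ≈ 4.908 × 0.2900 ≈ 1.423 μg/mL.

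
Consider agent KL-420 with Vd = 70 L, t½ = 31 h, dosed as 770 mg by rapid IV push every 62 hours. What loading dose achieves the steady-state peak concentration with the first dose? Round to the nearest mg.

1027 mg

f = (1/2)^(62/31) ≈ 0.250000; accumulation ratio R = 1/(1−f) ≈ 1.33333.
Loading dose to hit Cmax,ss on first dose: D_load = D_maint·R ≈ 770 × 1.33333 ≈ 1026.66 mg.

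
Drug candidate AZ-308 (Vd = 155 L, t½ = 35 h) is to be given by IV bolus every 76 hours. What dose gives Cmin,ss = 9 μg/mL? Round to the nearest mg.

4889 mg

τ/t½ = 76/35 ≈ 2.1714, so f = (1/2)^(76/35) ≈ 0.221991.
Cmin,ss = (D/Vd)·f/(1−f), so D = Cmin,ss·Vd·(1−f)/f.
D = 9 × 155 × (1−f)/f ≈ 9 × 155 × 3.50469 ≈ 4889.04 mg.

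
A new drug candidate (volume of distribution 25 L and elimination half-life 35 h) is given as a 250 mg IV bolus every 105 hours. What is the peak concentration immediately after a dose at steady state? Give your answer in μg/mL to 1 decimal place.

11.4 μg/mL

τ = 105 h = 3 half-lives, so f = (1/2)^3 = 0.125.
Accumulation ratio R = 1/(1 − f) = 1/0.875 = 8/7.
Single-dose peak C₀ = D/Vd = 250/25 = 10 μg/mL.
Steady-state peak Cmax,ss = C₀·R = 10 × 8/7 ≈ 11.429 μg/mL.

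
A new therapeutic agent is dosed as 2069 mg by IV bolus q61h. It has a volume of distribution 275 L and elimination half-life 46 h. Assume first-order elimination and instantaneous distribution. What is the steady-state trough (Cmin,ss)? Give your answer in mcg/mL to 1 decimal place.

5.0 mcg/mL

Over one 61-h interval, 61/46 ≈ 1.3261 half-lives elapse, leaving f ≈ 0.3988 of each dose.
At steady state, accumulation factor R = 1/(1 − e^(−kτ)) ≈ 1.6633.
Single-dose peak C₀ = D/Vd = 2069/275 ≈ 7.524 mcg/mL.
Cmax,ss = C₀/(1 − f) ≈ 7.524/0.6012 ≈ 12.515 mcg/mL.
Steady-state trough Cmin,ss = Cmax,ss·f ≈ 12.515 × 0.3988 ≈ 4.991 mcg/mL.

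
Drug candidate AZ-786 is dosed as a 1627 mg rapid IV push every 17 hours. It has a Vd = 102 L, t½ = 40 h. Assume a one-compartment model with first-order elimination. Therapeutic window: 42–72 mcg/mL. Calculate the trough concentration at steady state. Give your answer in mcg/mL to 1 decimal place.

k = ln2/t½ = ln2/40 ≈ 0.017329 h⁻¹; fraction remaining f = e^(−kτ) = e^(−0.017329×17) ≈ 0.7448.
Accumulation ratio R = 1/(1 − f) ≈ 1/0.2552 ≈ 3.9185.
Single-dose peak C₀ = D/Vd = 1627/102 ≈ 15.951 mcg/mL.
Steady-state peak Cmax,ss = C₀·R ≈ 15.951 × 3.9185 ≈ 62.504 mcg/mL.
Steady-state trough Cmin,ss = Cmax,ss·f ≈ 62.504 × 0.7448 ≈ 46.553 mcg/mL.
Trough 46.6 mcg/mL vs MEC 42 mcg/mL: adequate.

46.6 mcg/mL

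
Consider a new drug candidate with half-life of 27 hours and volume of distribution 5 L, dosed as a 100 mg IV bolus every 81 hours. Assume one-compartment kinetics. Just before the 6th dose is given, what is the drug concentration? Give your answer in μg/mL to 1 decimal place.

2.9 μg/mL

f = (1/2)^(τ/t½) = (1/2)^(81/27) ≈ 0.1250.
C₀ = D/Vd = 100/5 ≈ 20.000 μg/mL.
Before the 6th dose, 5 doses have been given. Superposition: Cmin = C₀·(f + f² + … + f^5).
≈ 20.000 × (0.1250 + 0.0156 + 0.0020 + 0.0002 + 0.0000) ≈ 20.000 × 0.1428 ≈ 2.856 μg/mL.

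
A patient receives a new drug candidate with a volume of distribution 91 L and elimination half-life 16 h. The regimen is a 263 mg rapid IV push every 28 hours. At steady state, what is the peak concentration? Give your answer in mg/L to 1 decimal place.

4.1 mg/L

k = ln2/t½ = ln2/16 ≈ 0.043322 h⁻¹; fraction remaining f = e^(−kτ) = e^(−0.043322×28) ≈ 0.2973.
Accumulation ratio R = 1/(1 − f) ≈ 1/0.7027 ≈ 1.4231.
Each bolus raises the concentration by D/Vd = 263/91 ≈ 2.890 mg/L.
Steady-state peak Cmax,ss = C₀·R ≈ 2.890 × 1.4231 ≈ 4.113 mg/L.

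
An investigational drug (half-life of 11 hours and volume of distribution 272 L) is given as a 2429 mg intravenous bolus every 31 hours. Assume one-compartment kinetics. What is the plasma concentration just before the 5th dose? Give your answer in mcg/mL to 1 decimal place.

f = (1/2)^(τ/t½) = (1/2)^(31/11) ≈ 0.1418.
C₀ = D/Vd = 2429/272 ≈ 8.930 mcg/mL.
Before the 5th dose, 4 doses have been given. Superposition: Cmin = C₀·(f + f² + … + f^4).
≈ 8.930 × (0.1418 + 0.0201 + 0.0029 + 0.0004) ≈ 8.930 × 0.1652 ≈ 1.475 mcg/mL.

1.5 mcg/mL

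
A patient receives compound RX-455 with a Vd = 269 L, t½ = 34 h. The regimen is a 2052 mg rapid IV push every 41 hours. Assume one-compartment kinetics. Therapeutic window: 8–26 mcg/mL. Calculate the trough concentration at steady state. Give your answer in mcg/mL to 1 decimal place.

k = ln2/t½ = ln2/34 ≈ 0.020387 h⁻¹; fraction remaining f = e^(−kτ) = e^(−0.020387×41) ≈ 0.4335.
Single-dose peak C₀ = D/Vd = 2052/269 ≈ 7.628 mcg/mL.
Steady-state trough Cmin,ss = C₀·f/(1−f) ≈ 7.628 × 0.4335/0.5665 ≈ 5.837 mcg/mL.
Trough 5.8 mcg/mL vs MEC 8 mcg/mL: subtherapeutic.

5.8 mcg/mL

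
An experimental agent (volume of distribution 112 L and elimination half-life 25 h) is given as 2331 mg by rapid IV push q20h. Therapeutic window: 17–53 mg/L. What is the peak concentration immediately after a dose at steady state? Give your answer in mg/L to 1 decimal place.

48.9 mg/L

Over one 20-h interval, 20/25 ≈ 0.8 half-lives elapse, leaving f ≈ 0.5743 of each dose.
At steady state, accumulation factor R = 1/(1 − e^(−kτ)) ≈ 2.3491.
Single-dose peak C₀ = D/Vd = 2331/112 ≈ 20.812 mg/L.
Steady-state peak Cmax,ss = C₀·R ≈ 20.812 × 2.3491 ≈ 48.889 mg/L.
Peak 48.9 mg/L vs MTC 53 mg/L: below toxic threshold.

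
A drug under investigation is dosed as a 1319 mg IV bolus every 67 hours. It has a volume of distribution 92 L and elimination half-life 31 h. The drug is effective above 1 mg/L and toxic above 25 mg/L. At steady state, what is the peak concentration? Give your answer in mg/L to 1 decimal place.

k = ln2/t½ = ln2/31 ≈ 0.022360 h⁻¹; fraction remaining f = e^(−kτ) = e^(−0.022360×67) ≈ 0.2236.
At steady state, accumulation factor R = 1/(1 − e^(−kτ)) ≈ 1.2880.
Each bolus raises the concentration by D/Vd = 1319/92 ≈ 14.337 mg/L.
Cmax,ss = C₀/(1 − f) ≈ 14.337/0.7764 ≈ 18.466 mg/L.
Peak 18.5 mg/L vs MTC 25 mg/L: below toxic threshold.

18.5 mg/L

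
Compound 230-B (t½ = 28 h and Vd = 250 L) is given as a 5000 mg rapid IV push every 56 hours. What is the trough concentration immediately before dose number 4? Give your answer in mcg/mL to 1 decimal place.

6.6 mcg/mL

f = (1/2)^(τ/t½) = (1/2)^(56/28) ≈ 0.2500.
C₀ = D/Vd = 5000/250 ≈ 20.000 mcg/mL.
Before the 4th dose, 3 doses have been given. Superposition: Cmin = C₀·(f + f² + … + f^3).
≈ 20.000 × (0.2500 + 0.0625 + 0.0156) ≈ 20.000 × 0.3281 ≈ 6.562 mcg/mL.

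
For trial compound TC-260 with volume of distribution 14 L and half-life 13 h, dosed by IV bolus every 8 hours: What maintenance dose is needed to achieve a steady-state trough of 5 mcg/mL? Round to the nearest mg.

τ/t½ = 8/13 ≈ 0.61538, so f = (1/2)^(8/13) ≈ 0.652756.
Cmin,ss = (D/Vd)·f/(1−f), so D = Cmin,ss·Vd·(1−f)/f.
D = 5 × 14 × (1−f)/f ≈ 5 × 14 × 0.53197 ≈ 37.24 mg.

37 mg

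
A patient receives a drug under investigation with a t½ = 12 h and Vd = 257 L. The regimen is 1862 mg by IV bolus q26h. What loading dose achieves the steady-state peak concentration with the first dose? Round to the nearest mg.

f = (1/2)^(26/12) ≈ 0.222725; accumulation ratio R = 1/(1−f) ≈ 1.28655.
Loading dose to hit Cmax,ss on first dose: D_load = D_maint·R ≈ 1862 × 1.28655 ≈ 2395.56 mg.

2396 mg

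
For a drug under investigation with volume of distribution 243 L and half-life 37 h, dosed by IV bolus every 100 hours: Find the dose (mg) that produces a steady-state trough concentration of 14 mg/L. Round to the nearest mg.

τ/t½ = 100/37 ≈ 2.7027, so f = (1/2)^(100/37) ≈ 0.153605.
Cmin,ss = (D/Vd)·f/(1−f), so D = Cmin,ss·Vd·(1−f)/f.
D = 14 × 243 × (1−f)/f ≈ 14 × 243 × 5.51020 ≈ 18745.70 mg.

18746 mg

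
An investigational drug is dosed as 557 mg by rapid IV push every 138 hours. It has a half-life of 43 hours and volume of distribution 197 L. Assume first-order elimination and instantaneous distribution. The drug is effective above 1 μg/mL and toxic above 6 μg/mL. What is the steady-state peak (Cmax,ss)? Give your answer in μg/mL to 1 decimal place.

k = ln2/t½ = ln2/43 ≈ 0.016120 h⁻¹; fraction remaining f = e^(−kτ) = e^(−0.016120×138) ≈ 0.1081.
At steady state, accumulation factor R = 1/(1 − e^(−kτ)) ≈ 1.1212.
Single-dose peak C₀ = D/Vd = 557/197 ≈ 2.827 μg/mL.
Steady-state peak Cmax,ss = C₀·R ≈ 2.827 × 1.1212 ≈ 3.170 μg/mL.
Peak 3.2 μg/mL vs MTC 6 μg/mL: below toxic threshold.

3.2 μg/mL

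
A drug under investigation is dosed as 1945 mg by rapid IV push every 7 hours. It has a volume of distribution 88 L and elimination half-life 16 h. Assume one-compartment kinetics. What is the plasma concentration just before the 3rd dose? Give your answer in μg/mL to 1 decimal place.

f = (1/2)^(τ/t½) = (1/2)^(7/16) ≈ 0.7384.
C₀ = D/Vd = 1945/88 ≈ 22.102 μg/mL.
Before the 3rd dose, 2 doses have been given. Superposition: Cmin = C₀·(f + f²).
≈ 22.102 × (0.7384 + 0.5452) ≈ 22.102 × 1.2836 ≈ 28.370 μg/mL.

28.4 μg/mL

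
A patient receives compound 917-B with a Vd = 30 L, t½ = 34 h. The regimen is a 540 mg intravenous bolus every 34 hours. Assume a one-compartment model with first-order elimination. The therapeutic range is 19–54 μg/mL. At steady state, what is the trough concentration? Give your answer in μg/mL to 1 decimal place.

18.0 μg/mL

τ = 34 h = 1 half-life, so f = (1/2)^1 = 0.5.
At steady state, R = 1/(1 − 0.5) = 2/1.
Single-dose peak C₀ = D/Vd = 540/30 = 18 μg/mL.
Steady-state peak Cmax,ss = C₀·R = 18 × 2/1 ≈ 36.000 μg/mL.
Steady-state trough Cmin,ss = Cmax,ss·f ≈ 36.000 × 0.5 ≈ 18.000 μg/mL.
Trough 18.0 μg/mL vs MEC 19 μg/mL: subtherapeutic.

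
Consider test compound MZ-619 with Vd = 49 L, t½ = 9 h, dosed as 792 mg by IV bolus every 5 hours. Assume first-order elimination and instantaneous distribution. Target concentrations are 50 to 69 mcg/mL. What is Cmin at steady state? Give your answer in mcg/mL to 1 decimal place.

τ/t½ = 5/9 ≈ 0.55556, so fraction remaining f = (1/2)^(5/9) ≈ 0.6804.
Each bolus raises the concentration by D/Vd = 792/49 ≈ 16.163 mcg/mL.
Steady-state trough Cmin,ss = C₀·f/(1−f) ≈ 16.163 × 0.6804/0.3196 ≈ 34.410 mcg/mL.
Trough 34.4 mcg/mL vs MEC 50 mcg/mL: subtherapeutic.

34.4 mcg/mL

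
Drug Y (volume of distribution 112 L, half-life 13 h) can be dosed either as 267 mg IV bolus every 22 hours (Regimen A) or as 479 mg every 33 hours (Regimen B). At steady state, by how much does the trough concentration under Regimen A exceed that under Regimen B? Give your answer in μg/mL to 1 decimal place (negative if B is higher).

0.2 μg/mL

Regimen A: f = (1/2)^(22/13) ≈ 0.3094; Cmin,ss = (267/112)·f/(1−f) ≈ 1.068 μg/mL.
Regimen B: f = (1/2)^(33/13) ≈ 0.1721; Cmin,ss = (479/112)·f/(1−f) ≈ 0.889 μg/mL.
Difference ≈ 1.068 − 0.889 ≈ 0.179 μg/mL.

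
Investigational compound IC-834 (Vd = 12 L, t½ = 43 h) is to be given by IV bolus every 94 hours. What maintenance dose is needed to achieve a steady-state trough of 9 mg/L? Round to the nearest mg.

383 mg

τ/t½ = 94/43 ≈ 2.186, so f = (1/2)^(94/43) ≈ 0.219753.
Cmin,ss = (D/Vd)·f/(1−f), so D = Cmin,ss·Vd·(1−f)/f.
D = 9 × 12 × (1−f)/f ≈ 9 × 12 × 3.55056 ≈ 383.46 mg.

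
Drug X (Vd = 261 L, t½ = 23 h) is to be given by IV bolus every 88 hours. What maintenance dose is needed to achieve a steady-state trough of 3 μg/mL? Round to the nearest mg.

τ/t½ = 88/23 ≈ 3.8261, so f = (1/2)^(88/23) ≈ 0.070507.
Cmin,ss = (D/Vd)·f/(1−f), so D = Cmin,ss·Vd·(1−f)/f.
D = 3 × 261 × (1−f)/f ≈ 3 × 261 × 13.18299 ≈ 10322.28 mg.

10322 mg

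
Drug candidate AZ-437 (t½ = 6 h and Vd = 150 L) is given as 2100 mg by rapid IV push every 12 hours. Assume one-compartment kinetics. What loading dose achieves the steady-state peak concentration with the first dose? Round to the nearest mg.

2800 mg

f = (1/2)^(12/6) ≈ 0.250000; accumulation ratio R = 1/(1−f) ≈ 1.33333.
Loading dose to hit Cmax,ss on first dose: D_load = D_maint·R ≈ 2100 × 1.33333 ≈ 2799.99 mg.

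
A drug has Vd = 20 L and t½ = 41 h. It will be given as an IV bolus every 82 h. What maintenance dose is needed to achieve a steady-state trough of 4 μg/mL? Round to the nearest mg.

τ/t½ = 82/41 ≈ 2, so f = (1/2)^(82/41) ≈ 0.250000.
Cmin,ss = (D/Vd)·f/(1−f), so D = Cmin,ss·Vd·(1−f)/f.
D = 4 × 20 × (1−f)/f ≈ 4 × 20 × 3.00000 ≈ 240.00 mg.

240 mg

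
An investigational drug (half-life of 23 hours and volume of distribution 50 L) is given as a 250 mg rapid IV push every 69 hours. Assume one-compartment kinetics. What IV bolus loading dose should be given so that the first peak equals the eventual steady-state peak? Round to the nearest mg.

f = (1/2)^(69/23) ≈ 0.125000; accumulation ratio R = 1/(1−f) ≈ 1.14286.
Loading dose to hit Cmax,ss on first dose: D_load = D_maint·R ≈ 250 × 1.14286 ≈ 285.71 mg.

286 mg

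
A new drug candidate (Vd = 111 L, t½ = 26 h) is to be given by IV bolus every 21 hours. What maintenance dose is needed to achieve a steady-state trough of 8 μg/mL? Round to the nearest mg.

666 mg

τ/t½ = 21/26 ≈ 0.80769, so f = (1/2)^(21/26) ≈ 0.571295.
Cmin,ss = (D/Vd)·f/(1−f), so D = Cmin,ss·Vd·(1−f)/f.
D = 8 × 111 × (1−f)/f ≈ 8 × 111 × 0.75041 ≈ 666.36 mg.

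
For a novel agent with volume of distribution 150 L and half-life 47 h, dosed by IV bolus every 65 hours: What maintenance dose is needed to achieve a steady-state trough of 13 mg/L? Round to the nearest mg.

τ/t½ = 65/47 ≈ 1.383, so f = (1/2)^(65/47) ≈ 0.383426.
Cmin,ss = (D/Vd)·f/(1−f), so D = Cmin,ss·Vd·(1−f)/f.
D = 13 × 150 × (1−f)/f ≈ 13 × 150 × 1.60807 ≈ 3135.74 mg.

3136 mg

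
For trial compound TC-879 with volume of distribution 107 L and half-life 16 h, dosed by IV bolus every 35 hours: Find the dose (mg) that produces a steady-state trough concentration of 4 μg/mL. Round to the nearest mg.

1522 mg

τ/t½ = 35/16 ≈ 2.1875, so f = (1/2)^(35/16) ≈ 0.219532.
Cmin,ss = (D/Vd)·f/(1−f), so D = Cmin,ss·Vd·(1−f)/f.
D = 4 × 107 × (1−f)/f ≈ 4 × 107 × 3.55514 ≈ 1521.60 mg.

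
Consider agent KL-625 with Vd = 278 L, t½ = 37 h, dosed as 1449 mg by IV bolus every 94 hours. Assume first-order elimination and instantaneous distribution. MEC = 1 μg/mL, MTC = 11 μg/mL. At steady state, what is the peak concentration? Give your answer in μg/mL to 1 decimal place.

6.3 μg/mL

Over one 94-h interval, 94/37 ≈ 2.5405 half-lives elapse, leaving f ≈ 0.1719 of each dose.
At steady state, accumulation factor R = 1/(1 − e^(−kτ)) ≈ 1.2076.
Each bolus raises the concentration by D/Vd = 1449/278 ≈ 5.212 μg/mL.
Steady-state peak Cmax,ss = C₀·R ≈ 5.212 × 1.2076 ≈ 6.294 μg/mL.
Peak 6.3 μg/mL vs MTC 11 μg/mL: below toxic threshold.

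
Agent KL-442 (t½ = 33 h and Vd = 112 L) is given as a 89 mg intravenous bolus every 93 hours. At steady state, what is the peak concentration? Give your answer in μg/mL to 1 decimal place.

k = ln2/t½ = ln2/33 ≈ 0.021004 h⁻¹; fraction remaining f = e^(−kτ) = e^(−0.021004×93) ≈ 0.1418.
Accumulation ratio R = 1/(1 − f) ≈ 1/0.8582 ≈ 1.1652.
Each bolus raises the concentration by D/Vd = 89/112 ≈ 0.795 μg/mL.
Cmax,ss = C₀/(1 − f) ≈ 0.795/0.8582 ≈ 0.926 μg/mL.

0.9 μg/mL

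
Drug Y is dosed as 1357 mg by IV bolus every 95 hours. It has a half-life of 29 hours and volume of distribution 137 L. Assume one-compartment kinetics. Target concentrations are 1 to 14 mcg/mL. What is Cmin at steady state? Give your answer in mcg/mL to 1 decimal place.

1.1 mcg/mL

Over one 95-h interval, 95/29 ≈ 3.2759 half-lives elapse, leaving f ≈ 0.1032 of each dose.
At steady state, accumulation factor R = 1/(1 − e^(−kτ)) ≈ 1.1151.
Single-dose peak C₀ = D/Vd = 1357/137 ≈ 9.905 mcg/mL.
Steady-state peak Cmax,ss = C₀·R ≈ 9.905 × 1.1151 ≈ 11.045 mcg/mL.
One interval later, Cmin,ss = Cmax,ss·e^(−kτ) ≈ 11.045 × 0.1032 ≈ 1.140 mcg/mL.
Trough 1.1 mcg/mL vs MEC 1 mcg/mL: adequate.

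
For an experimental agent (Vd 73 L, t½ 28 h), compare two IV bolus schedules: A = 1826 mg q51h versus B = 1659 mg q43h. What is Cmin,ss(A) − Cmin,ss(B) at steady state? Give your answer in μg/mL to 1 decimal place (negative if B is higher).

Regimen A: f = (1/2)^(51/28) ≈ 0.2829; Cmin,ss = (1826/73)·f/(1−f) ≈ 9.868 μg/mL.
Regimen B: f = (1/2)^(43/28) ≈ 0.3449; Cmin,ss = (1659/73)·f/(1−f) ≈ 11.965 μg/mL.
Difference ≈ 9.868 − 11.965 ≈ -2.097 μg/mL.

-2.1 μg/mL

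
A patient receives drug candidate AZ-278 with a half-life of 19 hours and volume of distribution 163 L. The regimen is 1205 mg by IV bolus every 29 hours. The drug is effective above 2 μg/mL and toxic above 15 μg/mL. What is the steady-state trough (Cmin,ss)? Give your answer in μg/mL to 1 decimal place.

τ/t½ = 29/19 ≈ 1.5263, so fraction remaining f = (1/2)^(29/19) ≈ 0.3472.
Accumulation ratio R = 1/(1 − f) ≈ 1/0.6528 ≈ 1.5319.
Each bolus raises the concentration by D/Vd = 1205/163 ≈ 7.393 μg/mL.
Steady-state peak Cmax,ss = C₀·R ≈ 7.393 × 1.5319 ≈ 11.325 μg/mL.
Steady-state trough Cmin,ss = Cmax,ss·f ≈ 11.325 × 0.3472 ≈ 3.932 μg/mL.
Trough 3.9 μg/mL vs MEC 2 μg/mL: adequate.

3.9 μg/mL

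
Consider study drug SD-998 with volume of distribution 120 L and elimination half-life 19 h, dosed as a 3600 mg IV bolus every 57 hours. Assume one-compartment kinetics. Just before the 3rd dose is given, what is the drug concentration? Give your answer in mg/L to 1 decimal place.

4.2 mg/L

f = (1/2)^(τ/t½) = (1/2)^(57/19) ≈ 0.1250.
C₀ = D/Vd = 3600/120 ≈ 30.000 mg/L.
Before the 3rd dose, 2 doses have been given. Superposition: Cmin = C₀·(f + f²).
≈ 30.000 × (0.1250 + 0.0156) ≈ 30.000 × 0.1406 ≈ 4.218 mg/L.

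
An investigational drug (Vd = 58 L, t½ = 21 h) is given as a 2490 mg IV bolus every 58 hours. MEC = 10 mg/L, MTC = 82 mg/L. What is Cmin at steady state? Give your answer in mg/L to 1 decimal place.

k = ln2/t½ = ln2/21 ≈ 0.033007 h⁻¹; fraction remaining f = e^(−kτ) = e^(−0.033007×58) ≈ 0.1474.
Accumulation ratio R = 1/(1 − f) ≈ 1/0.8526 ≈ 1.1729.
Single-dose peak C₀ = D/Vd = 2490/58 ≈ 42.931 mg/L.
Steady-state peak Cmax,ss = C₀·R ≈ 42.931 × 1.1729 ≈ 50.354 mg/L.
One interval later, Cmin,ss = Cmax,ss·e^(−kτ) ≈ 50.354 × 0.1474 ≈ 7.422 mg/L.
Trough 7.4 mg/L vs MEC 10 mg/L: subtherapeutic.

7.4 mg/L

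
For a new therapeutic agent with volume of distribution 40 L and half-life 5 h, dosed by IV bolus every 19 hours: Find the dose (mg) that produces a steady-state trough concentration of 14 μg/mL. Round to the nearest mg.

τ/t½ = 19/5 ≈ 3.8, so f = (1/2)^(19/5) ≈ 0.071794.
Cmin,ss = (D/Vd)·f/(1−f), so D = Cmin,ss·Vd·(1−f)/f.
D = 14 × 40 × (1−f)/f ≈ 14 × 40 × 12.92874 ≈ 7240.09 mg.

7240 mg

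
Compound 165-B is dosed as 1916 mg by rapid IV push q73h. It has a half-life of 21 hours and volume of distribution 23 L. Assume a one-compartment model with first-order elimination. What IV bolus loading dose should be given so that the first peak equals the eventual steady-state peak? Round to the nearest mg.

2105 mg

f = (1/2)^(73/21) ≈ 0.089859; accumulation ratio R = 1/(1−f) ≈ 1.09873.
Loading dose to hit Cmax,ss on first dose: D_load = D_maint·R ≈ 1916 × 1.09873 ≈ 2105.17 mg.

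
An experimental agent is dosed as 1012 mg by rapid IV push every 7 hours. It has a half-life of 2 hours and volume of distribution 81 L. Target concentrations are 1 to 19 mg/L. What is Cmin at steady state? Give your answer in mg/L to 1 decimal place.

Over one 7-h interval, 7/2 ≈ 3.5 half-lives elapse, leaving f ≈ 0.0884 of each dose.
At steady state, accumulation factor R = 1/(1 − e^(−kτ)) ≈ 1.0970.
Each bolus raises the concentration by D/Vd = 1012/81 ≈ 12.494 mg/L.
Cmax,ss = C₀/(1 − f) ≈ 12.494/0.9116 ≈ 13.706 mg/L.
One interval later, Cmin,ss = Cmax,ss·e^(−kτ) ≈ 13.706 × 0.0884 ≈ 1.212 mg/L.
Trough 1.2 mg/L vs MEC 1 mg/L: adequate.

1.2 mg/L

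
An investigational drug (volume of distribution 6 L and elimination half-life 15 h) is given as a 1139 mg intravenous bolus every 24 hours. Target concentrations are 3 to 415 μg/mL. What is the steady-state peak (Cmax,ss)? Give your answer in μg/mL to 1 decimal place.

283.3 μg/mL

k = ln2/t½ = ln2/15 ≈ 0.046210 h⁻¹; fraction remaining f = e^(−kτ) = e^(−0.046210×24) ≈ 0.3299.
At steady state, accumulation factor R = 1/(1 − e^(−kτ)) ≈ 1.4923.
Single-dose peak C₀ = D/Vd = 1139/6 ≈ 189.833 μg/mL.
Steady-state peak Cmax,ss = C₀·R ≈ 189.833 × 1.4923 ≈ 283.288 μg/mL.
Peak 283.3 μg/mL vs MTC 415 μg/mL: below toxic threshold.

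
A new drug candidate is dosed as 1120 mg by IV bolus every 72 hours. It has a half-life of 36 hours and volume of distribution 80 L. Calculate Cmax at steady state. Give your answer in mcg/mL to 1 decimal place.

τ = 72 h = 2 half-lives, so f = (1/2)^2 = 0.25.
At steady state, R = 1/(1 − 0.25) = 4/3.
Single-dose peak C₀ = D/Vd = 1120/80 = 14 mcg/mL.
Steady-state peak Cmax,ss = C₀·R = 14 × 4/3 ≈ 18.667 mcg/mL.

18.7 mcg/mL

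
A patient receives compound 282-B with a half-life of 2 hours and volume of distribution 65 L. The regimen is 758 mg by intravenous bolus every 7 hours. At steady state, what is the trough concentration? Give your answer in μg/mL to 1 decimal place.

1.1 μg/mL

τ/t½ = 7/2 ≈ 3.5, so fraction remaining f = (1/2)^(7/2) ≈ 0.0884.
Accumulation ratio R = 1/(1 − f) ≈ 1/0.9116 ≈ 1.0970.
Single-dose peak C₀ = D/Vd = 758/65 ≈ 11.662 μg/mL.
Steady-state peak Cmax,ss = C₀·R ≈ 11.662 × 1.0970 ≈ 12.793 μg/mL.
Steady-state trough Cmin,ss = Cmax,ss·f ≈ 12.793 × 0.0884 ≈ 1.131 μg/mL.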